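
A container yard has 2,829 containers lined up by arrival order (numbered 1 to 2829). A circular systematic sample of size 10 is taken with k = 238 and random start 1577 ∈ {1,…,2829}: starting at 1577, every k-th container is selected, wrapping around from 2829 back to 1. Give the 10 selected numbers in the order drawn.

1577, 1815, 2053, 2291, 2529, 2767, 176, 414, 652, 890

Selection 1: 1577
Selection 2: 1577 + 238 = 1815
Selection 3: 1815 + 238 = 2053
Selection 4: 2053 + 238 = 2291
Selection 5: 2291 + 238 = 2529
Selection 6: 2529 + 238 = 2767
Selection 7: 2767 + 238 = 3005 → 3005 − 2829 = 176
Selection 8: 176 + 238 = 414
Selection 9: 414 + 238 = 652
Selection 10: 652 + 238 = 890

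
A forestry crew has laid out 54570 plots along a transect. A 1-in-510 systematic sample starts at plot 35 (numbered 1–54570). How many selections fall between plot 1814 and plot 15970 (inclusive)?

k = 510
First selection ≥ 1814: 35 + ⌈(1814−35)/510⌉·510 = 35 + 4×510 = 2075
Last selection ≤ 15970: 35 + ⌊(15970−35)/510⌋·510 = 35 + 31×510 = 15845
Count = 31 − 4 + 1 = 28

28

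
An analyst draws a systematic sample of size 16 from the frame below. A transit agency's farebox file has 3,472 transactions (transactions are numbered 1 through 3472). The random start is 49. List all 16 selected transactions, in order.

k = N/n = 3472/16 = 217
transaction 1: 49
transaction 2: 49 + 217 = 266
transaction 3: 266 + 217 = 483
transaction 4: 483 + 217 = 700
transaction 5: 700 + 217 = 917
transaction 6: 917 + 217 = 1134
transaction 7: 1134 + 217 = 1351
transaction 8: 1351 + 217 = 1568
transaction 9: 1568 + 217 = 1785
transaction 10: 1785 + 217 = 2002
transaction 11: 2002 + 217 = 2219
transaction 12: 2219 + 217 = 2436
transaction 13: 2436 + 217 = 2653
transaction 14: 2653 + 217 = 2870
transaction 15: 2870 + 217 = 3087
transaction 16: 3087 + 217 = 3304

49, 266, 483, 700, 917, 1134, 1351, 1568, 1785, 2002, 2219, 2436, 2653, 2870, 3087, 3304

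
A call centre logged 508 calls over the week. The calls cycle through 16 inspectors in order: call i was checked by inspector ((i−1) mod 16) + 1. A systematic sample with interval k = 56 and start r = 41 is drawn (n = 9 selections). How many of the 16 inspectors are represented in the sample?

2

Consecutive selections differ by k = 56, so their inspector numbers differ by 56 mod 16 = 8.
gcd(56, 16) = 8, so the sample visits 16/8 = 2 distinct residues mod 16.
Start 41 is inspector 9; the inspectors hit are 1, 9.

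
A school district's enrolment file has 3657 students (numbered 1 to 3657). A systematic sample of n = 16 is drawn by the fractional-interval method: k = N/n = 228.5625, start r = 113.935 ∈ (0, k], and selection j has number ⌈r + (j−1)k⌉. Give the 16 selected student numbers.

114, 343, 572, 800, 1029, 1257, 1486, 1714, 1943, 2171, 2400, 2629, 2857, 3086, 3314, 3543

j=1: r + 0k = 113.935 → ⌈·⌉ = 114
j=2: r + 1k = 342.4975 → ⌈·⌉ = 343
j=3: r + 2k = 571.06 → ⌈·⌉ = 572
j=4: r + 3k = 799.6225 → ⌈·⌉ = 800
j=5: r + 4k = 1028.185 → ⌈·⌉ = 1029
j=6: r + 5k = 1256.7475 → ⌈·⌉ = 1257
j=7: r + 6k = 1485.31 → ⌈·⌉ = 1486
j=8: r + 7k = 1713.8725 → ⌈·⌉ = 1714
j=9: r + 8k = 1942.435 → ⌈·⌉ = 1943
j=10: r + 9k = 2170.9975 → ⌈·⌉ = 2171
j=11: r + 10k = 2399.56 → ⌈·⌉ = 2400
j=12: r + 11k = 2628.1225 → ⌈·⌉ = 2629
j=13: r + 12k = 2856.685 → ⌈·⌉ = 2857
j=14: r + 13k = 3085.2475 → ⌈·⌉ = 3086
j=15: r + 14k = 3313.81 → ⌈·⌉ = 3314
j=16: r + 15k = 3542.3725 → ⌈·⌉ = 3543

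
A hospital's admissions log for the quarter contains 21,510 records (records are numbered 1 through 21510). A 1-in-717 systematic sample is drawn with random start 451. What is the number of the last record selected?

21244

k = 717
30th selection = r + (30−1)·k = 451 + 29×717 = 451 + 20793 = 21244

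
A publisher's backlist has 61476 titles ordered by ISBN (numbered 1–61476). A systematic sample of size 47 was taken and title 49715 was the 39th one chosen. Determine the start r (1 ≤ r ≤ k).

k = 61476/47 = 1308
r = 49715 − (39−1)×1308 = 49715 − 49704 = 11

11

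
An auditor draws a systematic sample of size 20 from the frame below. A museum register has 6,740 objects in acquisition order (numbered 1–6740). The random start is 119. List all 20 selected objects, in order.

k = N/n = 6740/20 = 337
object 1: 119
object 2: 119 + 337 = 456
object 3: 456 + 337 = 793
object 4: 793 + 337 = 1130
object 5: 1130 + 337 = 1467
object 6: 1467 + 337 = 1804
object 7: 1804 + 337 = 2141
object 8: 2141 + 337 = 2478
object 9: 2478 + 337 = 2815
object 10: 2815 + 337 = 3152
object 11: 3152 + 337 = 3489
object 12: 3489 + 337 = 3826
object 13: 3826 + 337 = 4163
object 14: 4163 + 337 = 4500
object 15: 4500 + 337 = 4837
object 16: 4837 + 337 = 5174
object 17: 5174 + 337 = 5511
object 18: 5511 + 337 = 5848
object 19: 5848 + 337 = 6185
object 20: 6185 + 337 = 6522

119, 456, 793, 1130, 1467, 1804, 2141, 2478, 2815, 3152, 3489, 3826, 4163, 4500, 4837, 5174, 5511, 5848, 6185, 6522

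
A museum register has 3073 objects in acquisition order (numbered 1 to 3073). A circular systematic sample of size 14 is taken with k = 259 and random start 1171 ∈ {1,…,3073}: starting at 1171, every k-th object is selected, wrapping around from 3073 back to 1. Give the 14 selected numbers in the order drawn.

1171, 1430, 1689, 1948, 2207, 2466, 2725, 2984, 170, 429, 688, 947, 1206, 1465

Selection 1: 1171
Selection 2: 1171 + 259 = 1430
Selection 3: 1430 + 259 = 1689
Selection 4: 1689 + 259 = 1948
Selection 5: 1948 + 259 = 2207
Selection 6: 2207 + 259 = 2466
Selection 7: 2466 + 259 = 2725
Selection 8: 2725 + 259 = 2984
Selection 9: 2984 + 259 = 3243 → 3243 − 3073 = 170
Selection 10: 170 + 259 = 429
Selection 11: 429 + 259 = 688
Selection 12: 688 + 259 = 947
Selection 13: 947 + 259 = 1206
Selection 14: 1206 + 259 = 1465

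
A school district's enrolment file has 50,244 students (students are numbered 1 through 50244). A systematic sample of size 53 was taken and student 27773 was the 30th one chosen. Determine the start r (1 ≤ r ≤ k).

281

k = 50244/53 = 948
r = 27773 − (30−1)×948 = 27773 − 27492 = 281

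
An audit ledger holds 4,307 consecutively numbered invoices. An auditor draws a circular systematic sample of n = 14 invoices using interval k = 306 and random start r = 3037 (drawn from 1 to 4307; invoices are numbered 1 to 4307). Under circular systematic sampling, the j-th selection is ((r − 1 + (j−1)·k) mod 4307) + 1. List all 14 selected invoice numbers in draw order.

Selection 1: 3037
Selection 2: 3037 + 306 = 3343
Selection 3: 3343 + 306 = 3649
Selection 4: 3649 + 306 = 3955
Selection 5: 3955 + 306 = 4261
Selection 6: 4261 + 306 = 4567 → 4567 − 4307 = 260
Selection 7: 260 + 306 = 566
Selection 8: 566 + 306 = 872
Selection 9: 872 + 306 = 1178
Selection 10: 1178 + 306 = 1484
Selection 11: 1484 + 306 = 1790
Selection 12: 1790 + 306 = 2096
Selection 13: 2096 + 306 = 2402
Selection 14: 2402 + 306 = 2708

3037, 3343, 3649, 3955, 4261, 260, 566, 872, 1178, 1484, 1790, 2096, 2402, 2708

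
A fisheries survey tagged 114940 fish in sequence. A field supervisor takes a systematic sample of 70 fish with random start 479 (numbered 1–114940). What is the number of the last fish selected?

113777

k = 114940/70 = 1642
70th selection = r + (70−1)·k = 479 + 69×1642 = 479 + 113298 = 113777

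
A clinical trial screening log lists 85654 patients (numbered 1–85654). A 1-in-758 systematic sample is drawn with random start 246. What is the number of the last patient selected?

85142

k = 758
113th selection = r + (113−1)·k = 246 + 112×758 = 246 + 84896 = 85142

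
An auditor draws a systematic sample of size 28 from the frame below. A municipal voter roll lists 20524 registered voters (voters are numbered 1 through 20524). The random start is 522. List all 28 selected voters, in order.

522, 1255, 1988, 2721, 3454, 4187, 4920, 5653, 6386, 7119, 7852, 8585, 9318, 10051, 10784, 11517, 12250, 12983, 13716, 14449, 15182, 15915, 16648, 17381, 18114, 18847, 19580, 20313

k = N/n = 20524/28 = 733
voter 1: 522
voter 2: 522 + 733 = 1255
voter 3: 1255 + 733 = 1988
voter 4: 1988 + 733 = 2721
voter 5: 2721 + 733 = 3454
voter 6: 3454 + 733 = 4187
voter 7: 4187 + 733 = 4920
voter 8: 4920 + 733 = 5653
voter 9: 5653 + 733 = 6386
voter 10: 6386 + 733 = 7119
voter 11: 7119 + 733 = 7852
voter 12: 7852 + 733 = 8585
voter 13: 8585 + 733 = 9318
voter 14: 9318 + 733 = 10051
voter 15: 10051 + 733 = 10784
voter 16: 10784 + 733 = 11517
voter 17: 11517 + 733 = 12250
voter 18: 12250 + 733 = 12983
voter 19: 12983 + 733 = 13716
voter 20: 13716 + 733 = 14449
voter 21: 14449 + 733 = 15182
voter 22: 15182 + 733 = 15915
voter 23: 15915 + 733 = 16648
voter 24: 16648 + 733 = 17381
voter 25: 17381 + 733 = 18114
voter 26: 18114 + 733 = 18847
voter 27: 18847 + 733 = 19580
voter 28: 19580 + 733 = 20313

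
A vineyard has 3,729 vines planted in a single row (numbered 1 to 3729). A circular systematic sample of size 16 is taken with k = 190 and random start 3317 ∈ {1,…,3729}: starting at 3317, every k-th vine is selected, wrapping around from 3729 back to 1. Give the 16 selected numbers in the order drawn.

3317, 3507, 3697, 158, 348, 538, 728, 918, 1108, 1298, 1488, 1678, 1868, 2058, 2248, 2438

Selection 1: 3317
Selection 2: 3317 + 190 = 3507
Selection 3: 3507 + 190 = 3697
Selection 4: 3697 + 190 = 3887 → 3887 − 3729 = 158
Selection 5: 158 + 190 = 348
Selection 6: 348 + 190 = 538
Selection 7: 538 + 190 = 728
Selection 8: 728 + 190 = 918
Selection 9: 918 + 190 = 1108
Selection 10: 1108 + 190 = 1298
Selection 11: 1298 + 190 = 1488
Selection 12: 1488 + 190 = 1678
Selection 13: 1678 + 190 = 1868
Selection 14: 1868 + 190 = 2058
Selection 15: 2058 + 190 = 2248
Selection 16: 2248 + 190 = 2438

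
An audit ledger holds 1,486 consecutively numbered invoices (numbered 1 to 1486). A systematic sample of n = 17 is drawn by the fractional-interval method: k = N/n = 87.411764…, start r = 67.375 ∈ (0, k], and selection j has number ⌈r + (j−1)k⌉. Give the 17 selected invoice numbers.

68, 155, 243, 330, 418, 505, 592, 680, 767, 855, 942, 1029, 1117, 1204, 1292, 1379, 1466

j=1: r + 0k = 67.375 → ⌈·⌉ = 68
j=2: r + 1k = 154.786764… → ⌈·⌉ = 155
j=3: r + 2k = 242.198529… → ⌈·⌉ = 243
j=4: r + 3k = 329.610294… → ⌈·⌉ = 330
j=5: r + 4k = 417.022058… → ⌈·⌉ = 418
j=6: r + 5k = 504.433823… → ⌈·⌉ = 505
j=7: r + 6k = 591.845588… → ⌈·⌉ = 592
j=8: r + 7k = 679.257352… → ⌈·⌉ = 680
j=9: r + 8k = 766.669117… → ⌈·⌉ = 767
j=10: r + 9k = 854.080882… → ⌈·⌉ = 855
j=11: r + 10k = 941.492647… → ⌈·⌉ = 942
j=12: r + 11k = 1028.904411… → ⌈·⌉ = 1029
j=13: r + 12k = 1116.316176… → ⌈·⌉ = 1117
j=14: r + 13k = 1203.727941… → ⌈·⌉ = 1204
j=15: r + 14k = 1291.139705… → ⌈·⌉ = 1292
j=16: r + 15k = 1378.551470… → ⌈·⌉ = 1379
j=17: r + 16k = 1465.963235… → ⌈·⌉ = 1466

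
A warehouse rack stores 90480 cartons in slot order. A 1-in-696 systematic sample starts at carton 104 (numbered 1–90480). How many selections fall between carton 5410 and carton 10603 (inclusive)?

8

k = 696
First selection ≥ 5410: 104 + ⌈(5410−104)/696⌉·696 = 104 + 8×696 = 5672
Last selection ≤ 10603: 104 + ⌊(10603−104)/696⌋·696 = 104 + 15×696 = 10544
Count = 15 − 8 + 1 = 8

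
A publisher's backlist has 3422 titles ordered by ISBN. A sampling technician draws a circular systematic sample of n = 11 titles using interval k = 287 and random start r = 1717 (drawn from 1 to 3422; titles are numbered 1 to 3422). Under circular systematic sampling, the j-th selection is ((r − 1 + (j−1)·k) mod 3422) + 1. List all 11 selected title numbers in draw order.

1717, 2004, 2291, 2578, 2865, 3152, 17, 304, 591, 878, 1165

Selection 1: 1717
Selection 2: 1717 + 287 = 2004
Selection 3: 2004 + 287 = 2291
Selection 4: 2291 + 287 = 2578
Selection 5: 2578 + 287 = 2865
Selection 6: 2865 + 287 = 3152
Selection 7: 3152 + 287 = 3439 → 3439 − 3422 = 17
Selection 8: 17 + 287 = 304
Selection 9: 304 + 287 = 591
Selection 10: 591 + 287 = 878
Selection 11: 878 + 287 = 1165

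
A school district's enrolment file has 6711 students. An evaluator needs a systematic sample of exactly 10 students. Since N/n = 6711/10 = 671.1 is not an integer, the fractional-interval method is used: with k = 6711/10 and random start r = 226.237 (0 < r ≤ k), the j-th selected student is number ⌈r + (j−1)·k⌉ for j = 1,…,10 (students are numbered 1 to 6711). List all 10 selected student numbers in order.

227, 898, 1569, 2240, 2911, 3582, 4253, 4924, 5596, 6267

j=1: r + 0k = 226.237 → ⌈·⌉ = 227
j=2: r + 1k = 897.337 → ⌈·⌉ = 898
j=3: r + 2k = 1568.437 → ⌈·⌉ = 1569
j=4: r + 3k = 2239.537 → ⌈·⌉ = 2240
j=5: r + 4k = 2910.637 → ⌈·⌉ = 2911
j=6: r + 5k = 3581.737 → ⌈·⌉ = 3582
j=7: r + 6k = 4252.837 → ⌈·⌉ = 4253
j=8: r + 7k = 4923.937 → ⌈·⌉ = 4924
j=9: r + 8k = 5595.037 → ⌈·⌉ = 5596
j=10: r + 9k = 6266.137 → ⌈·⌉ = 6267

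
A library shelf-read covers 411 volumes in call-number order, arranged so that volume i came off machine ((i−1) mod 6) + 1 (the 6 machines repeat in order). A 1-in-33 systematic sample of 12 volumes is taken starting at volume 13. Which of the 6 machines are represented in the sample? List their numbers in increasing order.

Consecutive selections differ by k = 33, so their machine numbers differ by 33 mod 6 = 3.
gcd(33, 6) = 3, so the sample visits 6/3 = 2 distinct residues mod 6.
Start 13 is machine 1; the machines hit are 1, 4.

1, 4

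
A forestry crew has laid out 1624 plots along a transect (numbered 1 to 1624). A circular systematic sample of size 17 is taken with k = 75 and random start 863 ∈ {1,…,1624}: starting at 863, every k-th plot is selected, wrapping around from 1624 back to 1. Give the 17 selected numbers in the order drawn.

863, 938, 1013, 1088, 1163, 1238, 1313, 1388, 1463, 1538, 1613, 64, 139, 214, 289, 364, 439

Selection 1: 863
Selection 2: 863 + 75 = 938
Selection 3: 938 + 75 = 1013
Selection 4: 1013 + 75 = 1088
Selection 5: 1088 + 75 = 1163
Selection 6: 1163 + 75 = 1238
Selection 7: 1238 + 75 = 1313
Selection 8: 1313 + 75 = 1388
Selection 9: 1388 + 75 = 1463
Selection 10: 1463 + 75 = 1538
Selection 11: 1538 + 75 = 1613
Selection 12: 1613 + 75 = 1688 → 1688 − 1624 = 64
Selection 13: 64 + 75 = 139
Selection 14: 139 + 75 = 214
Selection 15: 214 + 75 = 289
Selection 16: 289 + 75 = 364
Selection 17: 364 + 75 = 439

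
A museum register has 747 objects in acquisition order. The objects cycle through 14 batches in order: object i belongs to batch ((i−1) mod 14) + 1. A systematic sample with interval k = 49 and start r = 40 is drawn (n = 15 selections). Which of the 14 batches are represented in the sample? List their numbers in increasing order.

5, 12

Consecutive selections differ by k = 49, so their batch numbers differ by 49 mod 14 = 7.
gcd(49, 14) = 7, so the sample visits 14/7 = 2 distinct residues mod 14.
Start 40 is batch 12; the batches hit are 5, 12.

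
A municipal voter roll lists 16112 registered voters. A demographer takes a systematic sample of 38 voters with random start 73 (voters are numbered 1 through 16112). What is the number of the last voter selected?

15761

k = 16112/38 = 424
38th selection = r + (38−1)·k = 73 + 37×424 = 73 + 15688 = 15761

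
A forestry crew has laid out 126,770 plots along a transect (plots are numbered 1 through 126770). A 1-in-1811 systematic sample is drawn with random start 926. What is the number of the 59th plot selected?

105964

k = 1811
59th selection = r + (59−1)·k = 926 + 58×1811 = 926 + 105038 = 105964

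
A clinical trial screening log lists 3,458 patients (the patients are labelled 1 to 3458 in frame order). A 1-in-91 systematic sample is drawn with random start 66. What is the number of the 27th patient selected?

2432

k = 91
27th selection = r + (27−1)·k = 66 + 26×91 = 66 + 2366 = 2432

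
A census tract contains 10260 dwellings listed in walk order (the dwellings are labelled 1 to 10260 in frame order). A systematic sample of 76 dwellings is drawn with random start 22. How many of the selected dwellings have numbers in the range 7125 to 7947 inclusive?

6

k = 10260/76 = 135
First selection ≥ 7125: 22 + ⌈(7125−22)/135⌉·135 = 22 + 53×135 = 7177
Last selection ≤ 7947: 22 + ⌊(7947−22)/135⌋·135 = 22 + 58×135 = 7852
Count = 58 − 53 + 1 = 6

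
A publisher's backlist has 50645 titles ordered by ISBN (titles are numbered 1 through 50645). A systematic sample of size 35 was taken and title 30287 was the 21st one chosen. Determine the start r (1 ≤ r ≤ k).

1347

k = 50645/35 = 1447
r = 30287 − (21−1)×1447 = 30287 − 28940 = 1347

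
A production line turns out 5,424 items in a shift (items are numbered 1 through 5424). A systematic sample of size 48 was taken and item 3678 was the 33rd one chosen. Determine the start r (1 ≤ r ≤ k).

k = 5424/48 = 113
r = 3678 − (33−1)×113 = 3678 − 3616 = 62

62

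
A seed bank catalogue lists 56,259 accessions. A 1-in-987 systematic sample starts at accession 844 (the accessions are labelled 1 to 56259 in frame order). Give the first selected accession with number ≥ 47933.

48220

k = 987
Steps past start: ⌈(47933 − 844)/987⌉ = ⌈47089/987⌉ = 48
Selected accession: 844 + 48×987 = 48220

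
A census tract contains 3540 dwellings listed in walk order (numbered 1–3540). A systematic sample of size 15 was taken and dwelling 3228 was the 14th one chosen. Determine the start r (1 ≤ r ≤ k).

160

k = 3540/15 = 236
r = 3228 − (14−1)×236 = 3228 − 3068 = 160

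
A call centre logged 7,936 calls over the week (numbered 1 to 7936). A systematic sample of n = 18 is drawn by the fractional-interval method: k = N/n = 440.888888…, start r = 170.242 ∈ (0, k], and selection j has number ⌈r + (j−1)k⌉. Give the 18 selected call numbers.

j=1: r + 0k = 170.242 → ⌈·⌉ = 171
j=2: r + 1k = 611.130888… → ⌈·⌉ = 612
j=3: r + 2k = 1052.019777… → ⌈·⌉ = 1053
j=4: r + 3k = 1492.908666… → ⌈·⌉ = 1493
j=5: r + 4k = 1933.797555… → ⌈·⌉ = 1934
j=6: r + 5k = 2374.686444… → ⌈·⌉ = 2375
j=7: r + 6k = 2815.575333… → ⌈·⌉ = 2816
j=8: r + 7k = 3256.464222… → ⌈·⌉ = 3257
j=9: r + 8k = 3697.353111… → ⌈·⌉ = 3698
j=10: r + 9k = 4138.242 → ⌈·⌉ = 4139
j=11: r + 10k = 4579.130888… → ⌈·⌉ = 4580
j=12: r + 11k = 5020.019777… → ⌈·⌉ = 5021
j=13: r + 12k = 5460.908666… → ⌈·⌉ = 5461
j=14: r + 13k = 5901.797555… → ⌈·⌉ = 5902
j=15: r + 14k = 6342.686444… → ⌈·⌉ = 6343
j=16: r + 15k = 6783.575333… → ⌈·⌉ = 6784
j=17: r + 16k = 7224.464222… → ⌈·⌉ = 7225
j=18: r + 17k = 7665.353111… → ⌈·⌉ = 7666

171, 612, 1053, 1493, 1934, 2375, 2816, 3257, 3698, 4139, 4580, 5021, 5461, 5902, 6343, 6784, 7225, 7666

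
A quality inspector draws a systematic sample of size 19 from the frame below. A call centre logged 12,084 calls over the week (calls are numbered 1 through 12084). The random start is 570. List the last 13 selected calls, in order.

4386, 5022, 5658, 6294, 6930, 7566, 8202, 8838, 9474, 10110, 10746, 11382, 12018

k = N/n = 12084/19 = 636
7th selection = 570 + 6×636 = 4386
8th: 4386 + 636 = 5022
9th: 5022 + 636 = 5658
10th: 5658 + 636 = 6294
11th: 6294 + 636 = 6930
12th: 6930 + 636 = 7566
13th: 7566 + 636 = 8202
14th: 8202 + 636 = 8838
15th: 8838 + 636 = 9474
16th: 9474 + 636 = 10110
17th: 10110 + 636 = 10746
18th: 10746 + 636 = 11382
19th: 11382 + 636 = 12018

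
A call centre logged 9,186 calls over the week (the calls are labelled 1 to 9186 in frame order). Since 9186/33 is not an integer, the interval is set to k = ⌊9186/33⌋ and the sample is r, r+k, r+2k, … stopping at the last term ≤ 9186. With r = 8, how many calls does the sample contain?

k = ⌊9186/33⌋ = 278
Achieved size = ⌊(9186 − 8)/278⌋ + 1 = ⌊9178/278⌋ + 1 = 33 + 1 = 34
(last selection: 8 + 33×278 = 9182 ≤ 9186; next would be 9460 > 9186)

34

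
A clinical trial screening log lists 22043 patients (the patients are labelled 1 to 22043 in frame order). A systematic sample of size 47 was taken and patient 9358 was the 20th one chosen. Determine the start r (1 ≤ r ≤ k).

447

k = 22043/47 = 469
r = 9358 − (20−1)×469 = 9358 − 8911 = 447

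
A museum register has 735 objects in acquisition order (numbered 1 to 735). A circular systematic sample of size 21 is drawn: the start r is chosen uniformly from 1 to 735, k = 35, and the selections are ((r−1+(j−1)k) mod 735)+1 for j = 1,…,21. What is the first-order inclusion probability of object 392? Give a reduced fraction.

For each position j, as r ranges over 1…735 the j-th selection hits every object exactly once, so object 392 is selected for exactly 21 of the 735 starts.
Inclusion probability = 21/735 = 1/35.

1/35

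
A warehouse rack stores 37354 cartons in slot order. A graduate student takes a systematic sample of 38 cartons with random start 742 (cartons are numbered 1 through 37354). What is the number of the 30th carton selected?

k = 37354/38 = 983
30th selection = r + (30−1)·k = 742 + 29×983 = 742 + 28507 = 29249

29249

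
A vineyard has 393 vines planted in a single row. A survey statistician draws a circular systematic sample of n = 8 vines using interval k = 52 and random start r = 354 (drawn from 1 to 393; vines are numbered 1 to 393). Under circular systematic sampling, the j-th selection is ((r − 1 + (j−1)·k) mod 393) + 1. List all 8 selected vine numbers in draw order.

354, 13, 65, 117, 169, 221, 273, 325

Selection 1: 354
Selection 2: 354 + 52 = 406 → 406 − 393 = 13
Selection 3: 13 + 52 = 65
Selection 4: 65 + 52 = 117
Selection 5: 117 + 52 = 169
Selection 6: 169 + 52 = 221
Selection 7: 221 + 52 = 273
Selection 8: 273 + 52 = 325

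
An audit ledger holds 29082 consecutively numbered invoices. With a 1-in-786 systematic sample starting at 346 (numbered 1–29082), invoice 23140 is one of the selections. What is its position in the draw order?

30

k = 786
position = (23140 − 346)/786 + 1 = 22794/786 + 1 = 29 + 1 = 30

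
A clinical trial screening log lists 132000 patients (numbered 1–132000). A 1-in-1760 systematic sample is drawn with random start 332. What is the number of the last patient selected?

k = 1760
75th selection = r + (75−1)·k = 332 + 74×1760 = 332 + 130240 = 130572

130572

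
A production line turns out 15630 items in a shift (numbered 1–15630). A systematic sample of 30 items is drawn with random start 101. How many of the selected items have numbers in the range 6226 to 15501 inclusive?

18

k = 15630/30 = 521
First selection ≥ 6226: 101 + ⌈(6226−101)/521⌉·521 = 101 + 12×521 = 6353
Last selection ≤ 15501: 101 + ⌊(15501−101)/521⌋·521 = 101 + 29×521 = 15210
Count = 29 − 12 + 1 = 18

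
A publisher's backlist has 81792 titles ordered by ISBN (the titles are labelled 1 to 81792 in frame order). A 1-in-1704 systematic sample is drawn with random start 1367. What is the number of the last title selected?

k = 1704
48th selection = r + (48−1)·k = 1367 + 47×1704 = 1367 + 80088 = 81455

81455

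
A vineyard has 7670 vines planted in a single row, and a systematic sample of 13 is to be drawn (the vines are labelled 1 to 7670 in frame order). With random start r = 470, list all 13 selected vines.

k = N/n = 7670/13 = 590
vine 1: 470
vine 2: 470 + 590 = 1060
vine 3: 1060 + 590 = 1650
vine 4: 1650 + 590 = 2240
vine 5: 2240 + 590 = 2830
vine 6: 2830 + 590 = 3420
vine 7: 3420 + 590 = 4010
vine 8: 4010 + 590 = 4600
vine 9: 4600 + 590 = 5190
vine 10: 5190 + 590 = 5780
vine 11: 5780 + 590 = 6370
vine 12: 6370 + 590 = 6960
vine 13: 6960 + 590 = 7550

470, 1060, 1650, 2240, 2830, 3420, 4010, 4600, 5190, 5780, 6370, 6960, 7550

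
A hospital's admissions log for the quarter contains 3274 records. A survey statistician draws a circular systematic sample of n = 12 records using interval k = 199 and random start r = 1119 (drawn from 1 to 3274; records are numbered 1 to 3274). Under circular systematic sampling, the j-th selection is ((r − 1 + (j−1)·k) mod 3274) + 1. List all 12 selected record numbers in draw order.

1119, 1318, 1517, 1716, 1915, 2114, 2313, 2512, 2711, 2910, 3109, 34

Selection 1: 1119
Selection 2: 1119 + 199 = 1318
Selection 3: 1318 + 199 = 1517
Selection 4: 1517 + 199 = 1716
Selection 5: 1716 + 199 = 1915
Selection 6: 1915 + 199 = 2114
Selection 7: 2114 + 199 = 2313
Selection 8: 2313 + 199 = 2512
Selection 9: 2512 + 199 = 2711
Selection 10: 2711 + 199 = 2910
Selection 11: 2910 + 199 = 3109
Selection 12: 3109 + 199 = 3308 → 3308 − 3274 = 34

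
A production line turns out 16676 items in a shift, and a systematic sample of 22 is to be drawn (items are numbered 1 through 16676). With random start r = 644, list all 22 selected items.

644, 1402, 2160, 2918, 3676, 4434, 5192, 5950, 6708, 7466, 8224, 8982, 9740, 10498, 11256, 12014, 12772, 13530, 14288, 15046, 15804, 16562

k = N/n = 16676/22 = 758
item 1: 644
item 2: 644 + 758 = 1402
item 3: 1402 + 758 = 2160
item 4: 2160 + 758 = 2918
item 5: 2918 + 758 = 3676
item 6: 3676 + 758 = 4434
item 7: 4434 + 758 = 5192
item 8: 5192 + 758 = 5950
item 9: 5950 + 758 = 6708
item 10: 6708 + 758 = 7466
item 11: 7466 + 758 = 8224
item 12: 8224 + 758 = 8982
item 13: 8982 + 758 = 9740
item 14: 9740 + 758 = 10498
item 15: 10498 + 758 = 11256
item 16: 11256 + 758 = 12014
item 17: 12014 + 758 = 12772
item 18: 12772 + 758 = 13530
item 19: 13530 + 758 = 14288
item 20: 14288 + 758 = 15046
item 21: 15046 + 758 = 15804
item 22: 15804 + 758 = 16562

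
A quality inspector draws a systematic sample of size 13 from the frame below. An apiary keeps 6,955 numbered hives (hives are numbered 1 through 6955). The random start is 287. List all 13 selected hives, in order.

287, 822, 1357, 1892, 2427, 2962, 3497, 4032, 4567, 5102, 5637, 6172, 6707

k = N/n = 6955/13 = 535
hive 1: 287
hive 2: 287 + 535 = 822
hive 3: 822 + 535 = 1357
hive 4: 1357 + 535 = 1892
hive 5: 1892 + 535 = 2427
hive 6: 2427 + 535 = 2962
hive 7: 2962 + 535 = 3497
hive 8: 3497 + 535 = 4032
hive 9: 4032 + 535 = 4567
hive 10: 4567 + 535 = 5102
hive 11: 5102 + 535 = 5637
hive 12: 5637 + 535 = 6172
hive 13: 6172 + 535 = 6707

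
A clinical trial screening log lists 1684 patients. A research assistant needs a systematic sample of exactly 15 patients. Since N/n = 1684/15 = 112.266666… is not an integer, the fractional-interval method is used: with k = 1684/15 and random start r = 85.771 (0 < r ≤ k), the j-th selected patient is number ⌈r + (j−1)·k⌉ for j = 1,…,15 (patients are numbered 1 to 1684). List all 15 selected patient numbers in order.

j=1: r + 0k = 85.771 → ⌈·⌉ = 86
j=2: r + 1k = 198.037666… → ⌈·⌉ = 199
j=3: r + 2k = 310.304333… → ⌈·⌉ = 311
j=4: r + 3k = 422.571 → ⌈·⌉ = 423
j=5: r + 4k = 534.837666… → ⌈·⌉ = 535
j=6: r + 5k = 647.104333… → ⌈·⌉ = 648
j=7: r + 6k = 759.371 → ⌈·⌉ = 760
j=8: r + 7k = 871.637666… → ⌈·⌉ = 872
j=9: r + 8k = 983.904333… → ⌈·⌉ = 984
j=10: r + 9k = 1096.171 → ⌈·⌉ = 1097
j=11: r + 10k = 1208.437666… → ⌈·⌉ = 1209
j=12: r + 11k = 1320.704333… → ⌈·⌉ = 1321
j=13: r + 12k = 1432.971 → ⌈·⌉ = 1433
j=14: r + 13k = 1545.237666… → ⌈·⌉ = 1546
j=15: r + 14k = 1657.504333… → ⌈·⌉ = 1658

86, 199, 311, 423, 535, 648, 760, 872, 984, 1097, 1209, 1321, 1433, 1546, 1658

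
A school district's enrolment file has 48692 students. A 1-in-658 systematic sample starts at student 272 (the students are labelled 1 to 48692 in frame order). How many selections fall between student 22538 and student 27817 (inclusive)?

8

k = 658
First selection ≥ 22538: 272 + ⌈(22538−272)/658⌉·658 = 272 + 34×658 = 22644
Last selection ≤ 27817: 272 + ⌊(27817−272)/658⌋·658 = 272 + 41×658 = 27250
Count = 41 − 34 + 1 = 8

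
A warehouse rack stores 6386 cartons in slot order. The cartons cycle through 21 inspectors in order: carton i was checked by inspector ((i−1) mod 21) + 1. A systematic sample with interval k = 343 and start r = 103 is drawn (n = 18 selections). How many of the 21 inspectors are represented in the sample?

3

Consecutive selections differ by k = 343, so their inspector numbers differ by 343 mod 21 = 7.
gcd(343, 21) = 7, so the sample visits 21/7 = 3 distinct residues mod 21.
Start 103 is inspector 19; the inspectors hit are 5, 12, 19.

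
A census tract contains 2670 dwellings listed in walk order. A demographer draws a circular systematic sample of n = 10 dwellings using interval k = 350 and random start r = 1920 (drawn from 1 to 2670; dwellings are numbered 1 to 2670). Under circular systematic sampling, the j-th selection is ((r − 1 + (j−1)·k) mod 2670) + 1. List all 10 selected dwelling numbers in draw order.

1920, 2270, 2620, 300, 650, 1000, 1350, 1700, 2050, 2400

Selection 1: 1920
Selection 2: 1920 + 350 = 2270
Selection 3: 2270 + 350 = 2620
Selection 4: 2620 + 350 = 2970 → 2970 − 2670 = 300
Selection 5: 300 + 350 = 650
Selection 6: 650 + 350 = 1000
Selection 7: 1000 + 350 = 1350
Selection 8: 1350 + 350 = 1700
Selection 9: 1700 + 350 = 2050
Selection 10: 2050 + 350 = 2400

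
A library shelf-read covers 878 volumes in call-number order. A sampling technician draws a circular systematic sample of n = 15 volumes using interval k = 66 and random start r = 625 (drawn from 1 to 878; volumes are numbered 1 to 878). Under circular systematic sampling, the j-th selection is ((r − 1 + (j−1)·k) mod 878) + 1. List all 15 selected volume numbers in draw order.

625, 691, 757, 823, 11, 77, 143, 209, 275, 341, 407, 473, 539, 605, 671

Selection 1: 625
Selection 2: 625 + 66 = 691
Selection 3: 691 + 66 = 757
Selection 4: 757 + 66 = 823
Selection 5: 823 + 66 = 889 → 889 − 878 = 11
Selection 6: 11 + 66 = 77
Selection 7: 77 + 66 = 143
Selection 8: 143 + 66 = 209
Selection 9: 209 + 66 = 275
Selection 10: 275 + 66 = 341
Selection 11: 341 + 66 = 407
Selection 12: 407 + 66 = 473
Selection 13: 473 + 66 = 539
Selection 14: 539 + 66 = 605
Selection 15: 605 + 66 = 671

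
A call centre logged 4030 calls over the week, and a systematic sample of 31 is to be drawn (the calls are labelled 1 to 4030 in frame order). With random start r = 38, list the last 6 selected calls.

k = N/n = 4030/31 = 130
26th selection = 38 + 25×130 = 3288
27th: 3288 + 130 = 3418
28th: 3418 + 130 = 3548
29th: 3548 + 130 = 3678
30th: 3678 + 130 = 3808
31st: 3808 + 130 = 3938

3288, 3418, 3548, 3678, 3808, 3938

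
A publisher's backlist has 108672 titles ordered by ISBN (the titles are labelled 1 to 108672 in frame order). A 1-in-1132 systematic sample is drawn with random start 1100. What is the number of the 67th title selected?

75812

k = 1132
67th selection = r + (67−1)·k = 1100 + 66×1132 = 1100 + 74712 = 75812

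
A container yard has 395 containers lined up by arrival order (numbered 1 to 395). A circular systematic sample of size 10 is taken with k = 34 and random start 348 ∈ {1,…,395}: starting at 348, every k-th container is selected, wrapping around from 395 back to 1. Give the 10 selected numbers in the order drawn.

Selection 1: 348
Selection 2: 348 + 34 = 382
Selection 3: 382 + 34 = 416 → 416 − 395 = 21
Selection 4: 21 + 34 = 55
Selection 5: 55 + 34 = 89
Selection 6: 89 + 34 = 123
Selection 7: 123 + 34 = 157
Selection 8: 157 + 34 = 191
Selection 9: 191 + 34 = 225
Selection 10: 225 + 34 = 259

348, 382, 21, 55, 89, 123, 157, 191, 225, 259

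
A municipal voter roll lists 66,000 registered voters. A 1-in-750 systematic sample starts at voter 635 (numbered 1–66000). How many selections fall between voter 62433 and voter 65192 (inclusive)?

4

k = 750
First selection ≥ 62433: 635 + ⌈(62433−635)/750⌉·750 = 635 + 83×750 = 62885
Last selection ≤ 65192: 635 + ⌊(65192−635)/750⌋·750 = 635 + 86×750 = 65135
Count = 86 − 83 + 1 = 4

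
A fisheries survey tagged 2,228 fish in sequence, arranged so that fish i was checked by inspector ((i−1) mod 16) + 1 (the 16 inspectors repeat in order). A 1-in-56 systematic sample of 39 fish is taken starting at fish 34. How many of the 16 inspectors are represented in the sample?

2

Consecutive selections differ by k = 56, so their inspector numbers differ by 56 mod 16 = 8.
gcd(56, 16) = 8, so the sample visits 16/8 = 2 distinct residues mod 16.
Start 34 is inspector 2; the inspectors hit are 2, 10.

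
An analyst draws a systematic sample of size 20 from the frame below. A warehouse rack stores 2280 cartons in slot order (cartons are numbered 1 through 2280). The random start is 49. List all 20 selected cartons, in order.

k = N/n = 2280/20 = 114
carton 1: 49
carton 2: 49 + 114 = 163
carton 3: 163 + 114 = 277
carton 4: 277 + 114 = 391
carton 5: 391 + 114 = 505
carton 6: 505 + 114 = 619
carton 7: 619 + 114 = 733
carton 8: 733 + 114 = 847
carton 9: 847 + 114 = 961
carton 10: 961 + 114 = 1075
carton 11: 1075 + 114 = 1189
carton 12: 1189 + 114 = 1303
carton 13: 1303 + 114 = 1417
carton 14: 1417 + 114 = 1531
carton 15: 1531 + 114 = 1645
carton 16: 1645 + 114 = 1759
carton 17: 1759 + 114 = 1873
carton 18: 1873 + 114 = 1987
carton 19: 1987 + 114 = 2101
carton 20: 2101 + 114 = 2215

49, 163, 277, 391, 505, 619, 733, 847, 961, 1075, 1189, 1303, 1417, 1531, 1645, 1759, 1873, 1987, 2101, 2215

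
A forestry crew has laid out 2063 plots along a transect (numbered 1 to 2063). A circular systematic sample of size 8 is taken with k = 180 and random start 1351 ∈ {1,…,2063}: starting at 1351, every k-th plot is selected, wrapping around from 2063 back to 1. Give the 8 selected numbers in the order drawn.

Selection 1: 1351
Selection 2: 1351 + 180 = 1531
Selection 3: 1531 + 180 = 1711
Selection 4: 1711 + 180 = 1891
Selection 5: 1891 + 180 = 2071 → 2071 − 2063 = 8
Selection 6: 8 + 180 = 188
Selection 7: 188 + 180 = 368
Selection 8: 368 + 180 = 548

1351, 1531, 1711, 1891, 8, 188, 368, 548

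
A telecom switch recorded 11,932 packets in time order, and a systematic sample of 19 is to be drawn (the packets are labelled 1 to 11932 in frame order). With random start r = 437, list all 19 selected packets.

437, 1065, 1693, 2321, 2949, 3577, 4205, 4833, 5461, 6089, 6717, 7345, 7973, 8601, 9229, 9857, 10485, 11113, 11741

k = N/n = 11932/19 = 628
packet 1: 437
packet 2: 437 + 628 = 1065
packet 3: 1065 + 628 = 1693
packet 4: 1693 + 628 = 2321
packet 5: 2321 + 628 = 2949
packet 6: 2949 + 628 = 3577
packet 7: 3577 + 628 = 4205
packet 8: 4205 + 628 = 4833
packet 9: 4833 + 628 = 5461
packet 10: 5461 + 628 = 6089
packet 11: 6089 + 628 = 6717
packet 12: 6717 + 628 = 7345
packet 13: 7345 + 628 = 7973
packet 14: 7973 + 628 = 8601
packet 15: 8601 + 628 = 9229
packet 16: 9229 + 628 = 9857
packet 17: 9857 + 628 = 10485
packet 18: 10485 + 628 = 11113
packet 19: 11113 + 628 = 11741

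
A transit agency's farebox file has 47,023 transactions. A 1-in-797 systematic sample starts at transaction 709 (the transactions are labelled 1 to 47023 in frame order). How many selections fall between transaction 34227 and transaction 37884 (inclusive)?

4

k = 797
First selection ≥ 34227: 709 + ⌈(34227−709)/797⌉·797 = 709 + 43×797 = 34980
Last selection ≤ 37884: 709 + ⌊(37884−709)/797⌋·797 = 709 + 46×797 = 37371
Count = 46 − 43 + 1 = 4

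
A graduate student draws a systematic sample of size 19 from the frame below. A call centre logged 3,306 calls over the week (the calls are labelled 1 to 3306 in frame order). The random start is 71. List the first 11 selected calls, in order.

k = N/n = 3306/19 = 174
call 1: 71
call 2: 71 + 174 = 245
call 3: 245 + 174 = 419
call 4: 419 + 174 = 593
call 5: 593 + 174 = 767
call 6: 767 + 174 = 941
call 7: 941 + 174 = 1115
call 8: 1115 + 174 = 1289
call 9: 1289 + 174 = 1463
call 10: 1463 + 174 = 1637
call 11: 1637 + 174 = 1811

71, 245, 419, 593, 767, 941, 1115, 1289, 1463, 1637, 1811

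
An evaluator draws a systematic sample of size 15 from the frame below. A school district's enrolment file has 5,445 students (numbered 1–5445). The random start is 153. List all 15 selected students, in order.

153, 516, 879, 1242, 1605, 1968, 2331, 2694, 3057, 3420, 3783, 4146, 4509, 4872, 5235

k = N/n = 5445/15 = 363
student 1: 153
student 2: 153 + 363 = 516
student 3: 516 + 363 = 879
student 4: 879 + 363 = 1242
student 5: 1242 + 363 = 1605
student 6: 1605 + 363 = 1968
student 7: 1968 + 363 = 2331
student 8: 2331 + 363 = 2694
student 9: 2694 + 363 = 3057
student 10: 3057 + 363 = 3420
student 11: 3420 + 363 = 3783
student 12: 3783 + 363 = 4146
student 13: 4146 + 363 = 4509
student 14: 4509 + 363 = 4872
student 15: 4872 + 363 = 5235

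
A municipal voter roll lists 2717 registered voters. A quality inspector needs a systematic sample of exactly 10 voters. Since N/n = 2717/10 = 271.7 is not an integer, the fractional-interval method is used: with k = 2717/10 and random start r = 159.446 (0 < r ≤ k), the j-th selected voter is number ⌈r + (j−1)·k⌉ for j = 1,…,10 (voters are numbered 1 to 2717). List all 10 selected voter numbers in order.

j=1: r + 0k = 159.446 → ⌈·⌉ = 160
j=2: r + 1k = 431.146 → ⌈·⌉ = 432
j=3: r + 2k = 702.846 → ⌈·⌉ = 703
j=4: r + 3k = 974.546 → ⌈·⌉ = 975
j=5: r + 4k = 1246.246 → ⌈·⌉ = 1247
j=6: r + 5k = 1517.946 → ⌈·⌉ = 1518
j=7: r + 6k = 1789.646 → ⌈·⌉ = 1790
j=8: r + 7k = 2061.346 → ⌈·⌉ = 2062
j=9: r + 8k = 2333.046 → ⌈·⌉ = 2334
j=10: r + 9k = 2604.746 → ⌈·⌉ = 2605

160, 432, 703, 975, 1247, 1518, 1790, 2062, 2334, 2605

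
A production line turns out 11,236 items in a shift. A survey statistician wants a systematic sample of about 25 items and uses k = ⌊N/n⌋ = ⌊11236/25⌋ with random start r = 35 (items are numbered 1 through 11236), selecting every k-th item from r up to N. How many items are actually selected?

25

k = ⌊11236/25⌋ = 449
Achieved size = ⌊(11236 − 35)/449⌋ + 1 = ⌊11201/449⌋ + 1 = 24 + 1 = 25
(last selection: 35 + 24×449 = 10811 ≤ 11236; next would be 11260 > 11236)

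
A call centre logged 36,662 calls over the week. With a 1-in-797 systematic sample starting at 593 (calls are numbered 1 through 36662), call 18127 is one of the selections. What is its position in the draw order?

k = 797
position = (18127 − 593)/797 + 1 = 17534/797 + 1 = 22 + 1 = 23

23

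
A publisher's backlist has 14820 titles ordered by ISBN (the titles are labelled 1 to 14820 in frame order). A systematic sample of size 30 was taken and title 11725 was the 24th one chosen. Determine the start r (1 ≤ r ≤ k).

363

k = 14820/30 = 494
r = 11725 − (24−1)×494 = 11725 − 11362 = 363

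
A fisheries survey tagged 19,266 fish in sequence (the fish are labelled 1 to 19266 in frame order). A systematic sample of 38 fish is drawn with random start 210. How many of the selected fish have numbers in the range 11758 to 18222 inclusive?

13

k = 19266/38 = 507
First selection ≥ 11758: 210 + ⌈(11758−210)/507⌉·507 = 210 + 23×507 = 11871
Last selection ≤ 18222: 210 + ⌊(18222−210)/507⌋·507 = 210 + 35×507 = 17955
Count = 35 − 23 + 1 = 13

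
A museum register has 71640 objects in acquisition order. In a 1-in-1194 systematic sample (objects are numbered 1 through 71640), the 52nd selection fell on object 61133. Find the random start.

239

k = 1194
r = 61133 − (52−1)×1194 = 61133 − 60894 = 239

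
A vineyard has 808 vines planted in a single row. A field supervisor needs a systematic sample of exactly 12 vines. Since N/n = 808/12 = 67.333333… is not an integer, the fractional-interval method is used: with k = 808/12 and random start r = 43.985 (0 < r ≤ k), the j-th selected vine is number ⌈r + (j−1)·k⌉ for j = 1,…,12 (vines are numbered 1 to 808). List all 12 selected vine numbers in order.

j=1: r + 0k = 43.985 → ⌈·⌉ = 44
j=2: r + 1k = 111.318333… → ⌈·⌉ = 112
j=3: r + 2k = 178.651666… → ⌈·⌉ = 179
j=4: r + 3k = 245.985 → ⌈·⌉ = 246
j=5: r + 4k = 313.318333… → ⌈·⌉ = 314
j=6: r + 5k = 380.651666… → ⌈·⌉ = 381
j=7: r + 6k = 447.985 → ⌈·⌉ = 448
j=8: r + 7k = 515.318333… → ⌈·⌉ = 516
j=9: r + 8k = 582.651666… → ⌈·⌉ = 583
j=10: r + 9k = 649.985 → ⌈·⌉ = 650
j=11: r + 10k = 717.318333… → ⌈·⌉ = 718
j=12: r + 11k = 784.651666… → ⌈·⌉ = 785

44, 112, 179, 246, 314, 381, 448, 516, 583, 650, 718, 785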